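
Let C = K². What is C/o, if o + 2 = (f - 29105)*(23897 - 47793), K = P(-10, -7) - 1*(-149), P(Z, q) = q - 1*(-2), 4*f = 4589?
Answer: 2592/83509799 ≈ 3.1038e-5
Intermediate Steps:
f = 4589/4 (f = (¼)*4589 = 4589/4 ≈ 1147.3)
P(Z, q) = 2 + q (P(Z, q) = q + 2 = 2 + q)
K = 144 (K = (2 - 7) - 1*(-149) = -5 + 149 = 144)
o = 668078392 (o = -2 + (4589/4 - 29105)*(23897 - 47793) = -2 - 111831/4*(-23896) = -2 + 668078394 = 668078392)
C = 20736 (C = 144² = 20736)
C/o = 20736/668078392 = 20736*(1/668078392) = 2592/83509799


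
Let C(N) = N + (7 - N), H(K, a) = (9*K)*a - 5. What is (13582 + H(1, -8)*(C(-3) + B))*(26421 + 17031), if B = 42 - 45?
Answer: 576781848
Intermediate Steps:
H(K, a) = -5 + 9*K*a (H(K, a) = 9*K*a - 5 = -5 + 9*K*a)
C(N) = 7
B = -3
(13582 + H(1, -8)*(C(-3) + B))*(26421 + 17031) = (13582 + (-5 + 9*1*(-8))*(7 - 3))*(26421 + 17031) = (13582 + (-5 - 72)*4)*43452 = (13582 - 77*4)*43452 = (13582 - 308)*43452 = 13274*43452 = 576781848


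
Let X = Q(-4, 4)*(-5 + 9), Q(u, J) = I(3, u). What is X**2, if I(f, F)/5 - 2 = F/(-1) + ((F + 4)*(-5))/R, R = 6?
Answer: 14400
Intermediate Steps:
I(f, F) = -20/3 - 55*F/6 (I(f, F) = 10 + 5*(F/(-1) + ((F + 4)*(-5))/6) = 10 + 5*(F*(-1) + ((4 + F)*(-5))*(1/6)) = 10 + 5*(-F + (-20 - 5*F)*(1/6)) = 10 + 5*(-F + (-10/3 - 5*F/6)) = 10 + 5*(-10/3 - 11*F/6) = 10 + (-50/3 - 55*F/6) = -20/3 - 55*F/6)
Q(u, J) = -20/3 - 55*u/6
X = 120 (X = (-20/3 - 55/6*(-4))*(-5 + 9) = (-20/3 + 110/3)*4 = 30*4 = 120)
X**2 = 120**2 = 14400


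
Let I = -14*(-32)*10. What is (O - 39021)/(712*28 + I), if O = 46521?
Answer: 1875/6104 ≈ 0.30718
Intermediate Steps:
I = 4480 (I = 448*10 = 4480)
(O - 39021)/(712*28 + I) = (46521 - 39021)/(712*28 + 4480) = 7500/(19936 + 4480) = 7500/24416 = 7500*(1/24416) = 1875/6104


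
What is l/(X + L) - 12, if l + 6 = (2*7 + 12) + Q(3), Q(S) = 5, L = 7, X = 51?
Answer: -671/58 ≈ -11.569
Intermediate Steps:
l = 25 (l = -6 + ((2*7 + 12) + 5) = -6 + ((14 + 12) + 5) = -6 + (26 + 5) = -6 + 31 = 25)
l/(X + L) - 12 = 25/(51 + 7) - 12 = 25/58 - 12 = -671/58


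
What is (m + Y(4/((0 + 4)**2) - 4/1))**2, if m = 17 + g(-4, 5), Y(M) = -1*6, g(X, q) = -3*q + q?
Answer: 1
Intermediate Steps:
g(X, q) = -2*q
Y(M) = -6
m = 7 (m = 17 - 2*5 = 17 - 10 = 7)
(m + Y(4/((0 + 4)**2) - 4/1))**2 = (7 - 6)**2 = 1**2 = 1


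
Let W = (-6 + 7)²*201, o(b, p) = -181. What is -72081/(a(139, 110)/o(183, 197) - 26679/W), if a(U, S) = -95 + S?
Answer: 874126287/1610638 ≈ 542.72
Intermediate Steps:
W = 201 (W = 1²*201 = 1*201 = 201)
-72081/(a(139, 110)/o(183, 197) - 26679/W) = -72081/((-95 + 110)/(-181) - 26679/201) = -72081/(15*(-1/181) - 26679*1/201) = -72081/(-15/181 - 8893/67) = -72081/(-1610638/12127) = -72081*(-12127/1610638) = 874126287/1610638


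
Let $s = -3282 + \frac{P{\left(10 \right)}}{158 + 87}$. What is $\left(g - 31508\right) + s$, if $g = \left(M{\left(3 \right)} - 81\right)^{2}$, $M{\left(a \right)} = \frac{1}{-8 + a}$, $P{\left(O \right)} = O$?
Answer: $- \frac{34540736}{1225} \approx -28197.0$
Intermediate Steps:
$s = - \frac{160816}{49}$ ($s = -3282 + \frac{10}{158 + 87} = -3282 + \frac{10}{245} = -3282 + 10 \cdot \frac{1}{245} = -3282 + \frac{2}{49} = - \frac{160816}{49} \approx -3282.0$)
$g = \frac{164836}{25}$ ($g = \left(\frac{1}{-8 + 3} - 81\right)^{2} = \left(\frac{1}{-5} - 81\right)^{2} = \left(- \frac{1}{5} - 81\right)^{2} = \left(- \frac{406}{5}\right)^{2} = \frac{164836}{25} \approx 6593.4$)
$\left(g - 31508\right) + s = \left(\frac{164836}{25} - 31508\right) - \frac{160816}{49} = - \frac{622864}{25} - \frac{160816}{49} = - \frac{34540736}{1225}$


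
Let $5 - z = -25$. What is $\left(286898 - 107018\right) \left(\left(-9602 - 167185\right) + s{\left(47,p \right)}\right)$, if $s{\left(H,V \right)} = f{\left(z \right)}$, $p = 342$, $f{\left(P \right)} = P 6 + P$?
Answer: $-31762670760$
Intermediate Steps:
$z = 30$ ($z = 5 - -25 = 5 + 25 = 30$)
$f{\left(P \right)} = 7 P$ ($f{\left(P \right)} = 6 P + P = 7 P$)
$s{\left(H,V \right)} = 210$ ($s{\left(H,V \right)} = 7 \cdot 30 = 210$)
$\left(286898 - 107018\right) \left(\left(-9602 - 167185\right) + s{\left(47,p \right)}\right) = \left(286898 - 107018\right) \left(\left(-9602 - 167185\right) + 210\right) = 179880 \left(-176787 + 210\right) = 179880 \left(-176577\right) = -31762670760$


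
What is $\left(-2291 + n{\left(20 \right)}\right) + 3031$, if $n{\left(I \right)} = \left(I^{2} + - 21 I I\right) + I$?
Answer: $-7240$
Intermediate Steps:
$n{\left(I \right)} = I - 20 I^{2}$ ($n{\left(I \right)} = \left(I^{2} - 21 I^{2}\right) + I = - 20 I^{2} + I = I - 20 I^{2}$)
$\left(-2291 + n{\left(20 \right)}\right) + 3031 = \left(-2291 + 20 \left(1 - 400\right)\right) + 3031 = \left(-2291 + 20 \left(-399\right)\right) + 3031 = \left(-2291 - 7980\right) + 3031 = -10271 + 3031 = -7240$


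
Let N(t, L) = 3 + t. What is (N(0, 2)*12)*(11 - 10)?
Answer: 36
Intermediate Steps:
(N(0, 2)*12)*(11 - 10) = ((3 + 0)*12)*(11 - 10) = (3*12)*1 = 36*1 = 36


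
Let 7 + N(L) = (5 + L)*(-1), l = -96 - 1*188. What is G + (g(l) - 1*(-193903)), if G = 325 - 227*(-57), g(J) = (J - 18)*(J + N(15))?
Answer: 301089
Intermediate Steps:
l = -284 (l = -96 - 188 = -284)
N(L) = -12 - L (N(L) = -7 + (5 + L)*(-1) = -7 + (-5 - L) = -12 - L)
g(J) = (-27 + J)*(-18 + J) (g(J) = (J - 18)*(J + (-12 - 1*15)) = (-18 + J)*(J + (-12 - 15)) = (-18 + J)*(J - 27) = (-18 + J)*(-27 + J) = (-27 + J)*(-18 + J))
G = 13264 (G = 325 + 12939 = 13264)
G + (g(l) - 1*(-193903)) = 13264 + ((486 + (-284)**2 - 45*(-284)) - 1*(-193903)) = 13264 + ((486 + 80656 + 12780) + 193903) = 13264 + (93922 + 193903) = 13264 + 287825 = 301089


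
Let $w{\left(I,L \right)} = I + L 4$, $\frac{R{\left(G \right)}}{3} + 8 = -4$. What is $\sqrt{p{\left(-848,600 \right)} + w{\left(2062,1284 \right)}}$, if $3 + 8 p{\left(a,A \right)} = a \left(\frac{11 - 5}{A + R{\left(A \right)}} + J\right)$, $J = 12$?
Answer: $\frac{\sqrt{209395434}}{188} \approx 76.971$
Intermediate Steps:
$R{\left(G \right)} = -36$ ($R{\left(G \right)} = -24 + 3 \left(-4\right) = -24 - 12 = -36$)
$w{\left(I,L \right)} = I + 4 L$
$p{\left(a,A \right)} = - \frac{3}{8} + \frac{a \left(12 + \frac{6}{-36 + A}\right)}{8}$ ($p{\left(a,A \right)} = - \frac{3}{8} + \frac{a \left(\frac{11 - 5}{A - 36} + 12\right)}{8} = - \frac{3}{8} + \frac{a \left(\frac{6}{-36 + A} + 12\right)}{8} = - \frac{3}{8} + \frac{a \left(12 + \frac{6}{-36 + A}\right)}{8}$)
$\sqrt{p{\left(-848,600 \right)} + w{\left(2062,1284 \right)}} = \sqrt{\frac{3 \left(36 - 600 - -120416 + 4 \cdot 600 \left(-848\right)\right)}{8 \left(-36 + 600\right)} + \left(2062 + 4 \cdot 1284\right)} = \sqrt{\frac{3 \left(36 - 600 + 120416 - 2035200\right)}{8 \cdot 564} + \left(2062 + 5136\right)} = \sqrt{\frac{3}{8} \cdot \frac{1}{564} \left(-1915348\right) + 7198} = \sqrt{- \frac{478837}{376} + 7198} = \sqrt{\frac{2227611}{376}} = \frac{\sqrt{209395434}}{188}$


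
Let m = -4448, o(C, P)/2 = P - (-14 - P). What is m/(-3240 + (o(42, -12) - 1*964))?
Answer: 139/132 ≈ 1.0530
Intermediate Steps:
o(C, P) = 28 + 4*P (o(C, P) = 2*(P - (-14 - P)) = 2*(P + (14 + P)) = 2*(14 + 2*P) = 28 + 4*P)
m/(-3240 + (o(42, -12) - 1*964)) = -4448/(-3240 + ((28 + 4*(-12)) - 1*964)) = -4448/(-3240 + ((28 - 48) - 964)) = -4448/(-3240 + (-20 - 964)) = -4448/(-3240 - 984) = -4448/(-4224) = -4448*(-1/4224) = 139/132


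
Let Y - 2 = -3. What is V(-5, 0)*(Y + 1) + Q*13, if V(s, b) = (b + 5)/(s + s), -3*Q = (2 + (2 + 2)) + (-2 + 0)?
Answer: -52/3 ≈ -17.333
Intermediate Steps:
Y = -1 (Y = 2 - 3 = -1)
Q = -4/3 (Q = -((2 + (2 + 2)) + (-2 + 0))/3 = -((2 + 4) - 2)/3 = -(6 - 2)/3 = -⅓*4 = -4/3 ≈ -1.3333)
V(s, b) = (5 + b)/(2*s) (V(s, b) = (5 + b)/((2*s)) = (5 + b)*(1/(2*s)) = (5 + b)/(2*s))
V(-5, 0)*(Y + 1) + Q*13 = ((½)*(5 + 0)/(-5))*(-1 + 1) - 4/3*13 = ((½)*(-⅕)*5)*0 - 52/3 = -½*0 - 52/3 = 0 - 52/3 = -52/3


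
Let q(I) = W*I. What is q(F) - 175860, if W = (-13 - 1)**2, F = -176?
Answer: -210356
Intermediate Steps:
W = 196 (W = (-14)**2 = 196)
q(I) = 196*I
q(F) - 175860 = 196*(-176) - 175860 = -34496 - 175860 = -210356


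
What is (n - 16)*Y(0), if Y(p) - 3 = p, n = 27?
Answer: 33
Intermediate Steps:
Y(p) = 3 + p
(n - 16)*Y(0) = (27 - 16)*(3 + 0) = 11*3 = 33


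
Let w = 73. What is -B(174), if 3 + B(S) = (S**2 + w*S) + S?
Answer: -43149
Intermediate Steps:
B(S) = -3 + S**2 + 74*S (B(S) = -3 + ((S**2 + 73*S) + S) = -3 + (S**2 + 74*S) = -3 + S**2 + 74*S)
-B(174) = -(-3 + 174**2 + 74*174) = -(-3 + 30276 + 12876) = -1*43149 = -43149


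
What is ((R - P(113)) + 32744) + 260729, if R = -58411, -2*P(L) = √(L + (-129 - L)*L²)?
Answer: 235062 + I*√3089985/2 ≈ 2.3506e+5 + 878.92*I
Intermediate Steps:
P(L) = -√(L + L²*(-129 - L))/2 (P(L) = -√(L + (-129 - L)*L²)/2 = -√(L + L²*(-129 - L))/2)
((R - P(113)) + 32744) + 260729 = ((-58411 - (-1)*√(-1*113*(-1 + 113² + 129*113))/2) + 32744) + 260729 = ((-58411 - (-1)*√(-1*113*(-1 + 12769 + 14577))/2) + 32744) + 260729 = ((-58411 - (-1)*√(-1*113*27345)/2) + 32744) + 260729 = ((-58411 - (-1)*√(-3089985)/2) + 32744) + 260729 = ((-58411 - (-1)*I*√3089985/2) + 32744) + 260729 = ((-58411 + I*√3089985/2) + 32744) + 260729 = (-25667 + I*√3089985/2) + 260729 = 235062 + I*√3089985/2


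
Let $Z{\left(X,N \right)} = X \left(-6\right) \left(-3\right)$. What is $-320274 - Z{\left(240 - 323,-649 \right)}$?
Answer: $-318780$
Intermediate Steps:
$Z{\left(X,N \right)} = 18 X$ ($Z{\left(X,N \right)} = - 6 X \left(-3\right) = 18 X$)
$-320274 - Z{\left(240 - 323,-649 \right)} = -320274 - 18 \left(240 - 323\right) = -320274 - 18 \left(-83\right) = -320274 - -1494 = -320274 + 1494 = -318780$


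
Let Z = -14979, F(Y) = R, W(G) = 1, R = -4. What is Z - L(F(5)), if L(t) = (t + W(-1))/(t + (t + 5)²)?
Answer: -14980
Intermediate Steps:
F(Y) = -4
L(t) = (1 + t)/(t + (5 + t)²) (L(t) = (t + 1)/(t + (t + 5)²) = (1 + t)/(t + (5 + t)²))
Z - L(F(5)) = -14979 - (1 - 4)/(-4 + (5 - 4)²) = -14979 - (-3)/(-4 + 1²) = -14979 - (-3)/(-4 + 1) = -14979 - (-3)/(-3) = -14979 - (-1)*(-3)/3 = -14979 - 1*1 = -14979 - 1 = -14980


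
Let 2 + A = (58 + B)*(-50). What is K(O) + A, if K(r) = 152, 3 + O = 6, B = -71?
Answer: 800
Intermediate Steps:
O = 3 (O = -3 + 6 = 3)
A = 648 (A = -2 + (58 - 71)*(-50) = -2 - 13*(-50) = -2 + 650 = 648)
K(O) + A = 152 + 648 = 800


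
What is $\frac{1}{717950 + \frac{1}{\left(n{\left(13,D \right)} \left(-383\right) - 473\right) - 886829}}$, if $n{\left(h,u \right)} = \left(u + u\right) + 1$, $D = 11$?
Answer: $\frac{896111}{643362892449} \approx 1.3929 \cdot 10^{-6}$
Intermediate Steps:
$n{\left(h,u \right)} = 1 + 2 u$ ($n{\left(h,u \right)} = 2 u + 1 = 1 + 2 u$)
$\frac{1}{717950 + \frac{1}{\left(n{\left(13,D \right)} \left(-383\right) - 473\right) - 886829}} = \frac{1}{717950 + \frac{1}{\left(\left(1 + 2 \cdot 11\right) \left(-383\right) - 473\right) - 886829}} = \frac{1}{717950 + \frac{1}{\left(\left(1 + 22\right) \left(-383\right) - 473\right) - 886829}} = \frac{1}{717950 + \frac{1}{\left(23 \left(-383\right) - 473\right) - 886829}} = \frac{1}{717950 + \frac{1}{\left(-8809 - 473\right) - 886829}} = \frac{1}{717950 + \frac{1}{-9282 - 886829}} = \frac{1}{717950 + \frac{1}{-896111}} = \frac{1}{717950 - \frac{1}{896111}} = \frac{1}{\frac{643362892449}{896111}} = \frac{896111}{643362892449}$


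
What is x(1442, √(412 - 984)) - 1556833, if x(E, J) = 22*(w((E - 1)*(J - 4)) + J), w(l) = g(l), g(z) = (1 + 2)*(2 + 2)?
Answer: -1556569 + 44*I*√143 ≈ -1.5566e+6 + 526.16*I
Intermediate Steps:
g(z) = 12 (g(z) = 3*4 = 12)
w(l) = 12
x(E, J) = 264 + 22*J (x(E, J) = 22*(12 + J) = 264 + 22*J)
x(1442, √(412 - 984)) - 1556833 = (264 + 22*√(412 - 984)) - 1556833 = (264 + 22*√(-572)) - 1556833 = (264 + 22*(2*I*√143)) - 1556833 = (264 + 44*I*√143) - 1556833 = -1556569 + 44*I*√143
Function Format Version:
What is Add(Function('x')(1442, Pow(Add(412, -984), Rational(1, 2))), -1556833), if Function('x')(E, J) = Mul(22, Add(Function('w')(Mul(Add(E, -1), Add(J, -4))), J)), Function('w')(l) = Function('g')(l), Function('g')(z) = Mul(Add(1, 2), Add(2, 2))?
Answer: Add(-1556569, Mul(44, I, Pow(143, Rational(1, 2)))) ≈ Add(-1.5566e+6, Mul(526.16, I))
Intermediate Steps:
Function('g')(z) = 12 (Function('g')(z) = Mul(3, 4) = 12)
Function('w')(l) = 12
Function('x')(E, J) = Add(264, Mul(22, J)) (Function('x')(E, J) = Mul(22, Add(12, J)) = Add(264, Mul(22, J)))
Add(Function('x')(1442, Pow(Add(412, -984), Rational(1, 2))), -1556833) = Add(Add(264, Mul(22, Pow(Add(412, -984), Rational(1, 2)))), -1556833) = Add(Add(264, Mul(22, Pow(-572, Rational(1, 2)))), -1556833) = Add(Add(264, Mul(22, Mul(2, I, Pow(143, Rational(1, 2))))), -1556833) = Add(Add(264, Mul(44, I, Pow(143, Rational(1, 2)))), -1556833) = Add(-1556569, Mul(44, I, Pow(143, Rational(1, 2))))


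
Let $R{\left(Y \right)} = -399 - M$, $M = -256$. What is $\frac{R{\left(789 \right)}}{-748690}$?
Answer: $\frac{143}{748690} \approx 0.000191$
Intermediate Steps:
$R{\left(Y \right)} = -143$ ($R{\left(Y \right)} = -399 - -256 = -399 + 256 = -143$)
$\frac{R{\left(789 \right)}}{-748690} = - \frac{143}{-748690} = \left(-143\right) \left(- \frac{1}{748690}\right) = \frac{143}{748690}$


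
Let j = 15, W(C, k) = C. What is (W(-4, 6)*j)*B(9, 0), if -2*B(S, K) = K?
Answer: 0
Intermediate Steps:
B(S, K) = -K/2
(W(-4, 6)*j)*B(9, 0) = (-4*15)*(-½*0) = -60*0 = 0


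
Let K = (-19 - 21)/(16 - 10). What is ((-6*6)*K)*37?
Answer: 8880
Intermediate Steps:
K = -20/3 (K = -40/6 = -40*1/6 = -20/3 ≈ -6.6667)
((-6*6)*K)*37 = (-6*6*(-20/3))*37 = -36*(-20/3)*37 = 240*37 = 8880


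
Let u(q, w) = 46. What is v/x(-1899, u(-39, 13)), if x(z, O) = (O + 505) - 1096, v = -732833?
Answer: 732833/545 ≈ 1344.6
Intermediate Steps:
x(z, O) = -591 + O (x(z, O) = (505 + O) - 1096 = -591 + O)
v/x(-1899, u(-39, 13)) = -732833/(-591 + 46) = -732833/(-545) = -732833*(-1/545) = 732833/545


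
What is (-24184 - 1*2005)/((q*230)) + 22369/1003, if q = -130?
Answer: 695100667/29989700 ≈ 23.178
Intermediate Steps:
(-24184 - 1*2005)/((q*230)) + 22369/1003 = (-24184 - 1*2005)/((-130*230)) + 22369/1003 = (-24184 - 2005)/(-29900) + 22369*(1/1003) = -26189*(-1/29900) + 22369/1003 = 26189/29900 + 22369/1003 = 695100667/29989700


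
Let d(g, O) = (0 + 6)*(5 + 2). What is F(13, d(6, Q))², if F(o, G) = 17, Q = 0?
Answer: 289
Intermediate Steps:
d(g, O) = 42 (d(g, O) = 6*7 = 42)
F(13, d(6, Q))² = 17² = 289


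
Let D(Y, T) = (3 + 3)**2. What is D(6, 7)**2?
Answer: 1296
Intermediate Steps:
D(Y, T) = 36 (D(Y, T) = 6**2 = 36)
D(6, 7)**2 = 36**2 = 1296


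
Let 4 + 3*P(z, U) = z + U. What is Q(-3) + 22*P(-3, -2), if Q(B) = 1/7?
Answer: -461/7 ≈ -65.857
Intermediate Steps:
Q(B) = ⅐
P(z, U) = -4/3 + U/3 + z/3 (P(z, U) = -4/3 + (z + U)/3 = -4/3 + (U + z)/3 = -4/3 + (U/3 + z/3) = -4/3 + U/3 + z/3)
Q(-3) + 22*P(-3, -2) = ⅐ + 22*(-4/3 + (⅓)*(-2) + (⅓)*(-3)) = ⅐ + 22*(-4/3 - ⅔ - 1) = ⅐ + 22*(-3) = ⅐ - 66 = -461/7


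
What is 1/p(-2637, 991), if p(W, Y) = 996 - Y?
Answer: 1/5 ≈ 0.20000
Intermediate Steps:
1/p(-2637, 991) = 1/(996 - 1*991) = 1/(996 - 991) = 1/5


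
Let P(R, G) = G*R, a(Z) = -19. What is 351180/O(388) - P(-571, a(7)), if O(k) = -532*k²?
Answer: -217222584643/20022352 ≈ -10849.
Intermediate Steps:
351180/O(388) - P(-571, a(7)) = 351180/((-532*388²)) - (-19)*(-571) = 351180/((-532*150544)) - 1*10849 = 351180/(-80089408) - 10849 = 351180*(-1/80089408) - 10849 = -87795/20022352 - 10849 = -217222584643/20022352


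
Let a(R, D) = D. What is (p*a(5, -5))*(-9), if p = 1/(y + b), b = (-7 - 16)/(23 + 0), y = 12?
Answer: 45/11 ≈ 4.0909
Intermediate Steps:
b = -1 (b = -23/23 = -23*1/23 = -1)
p = 1/11 (p = 1/(12 - 1) = 1/11 ≈ 0.090909)
(p*a(5, -5))*(-9) = ((1/11)*(-5))*(-9) = -5/11*(-9) = 45/11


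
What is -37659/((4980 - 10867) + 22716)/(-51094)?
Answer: 37659/859860926 ≈ 4.3797e-5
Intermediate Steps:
-37659/((4980 - 10867) + 22716)/(-51094) = -37659/(-5887 + 22716)*(-1/51094) = -37659/16829*(-1/51094) = 37659/859860926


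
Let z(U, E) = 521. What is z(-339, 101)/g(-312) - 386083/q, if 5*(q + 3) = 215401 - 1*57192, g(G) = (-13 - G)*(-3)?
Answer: -78869623/6169566 ≈ -12.784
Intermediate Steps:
g(G) = 39 + 3*G
q = 158194/5 (q = -3 + (215401 - 1*57192)/5 = -3 + (215401 - 57192)/5 = -3 + (⅕)*158209 = -3 + 158209/5 = 158194/5 ≈ 31639.)
z(-339, 101)/g(-312) - 386083/q = 521/(39 + 3*(-312)) - 386083/158194/5 = 521/(39 - 936) - 386083*5/158194 = 521/(-897) - 1930415/158194 = 521*(-1/897) - 1930415/158194 = -521/897 - 1930415/158194 = -78869623/6169566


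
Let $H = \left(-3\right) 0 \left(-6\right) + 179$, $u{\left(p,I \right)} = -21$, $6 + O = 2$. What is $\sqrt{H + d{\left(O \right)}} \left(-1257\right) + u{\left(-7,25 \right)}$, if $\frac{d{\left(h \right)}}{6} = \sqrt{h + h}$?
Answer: $-21 - 1257 \sqrt{179 + 12 i \sqrt{2}} \approx -16857.0 - 796.32 i$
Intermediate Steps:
$O = -4$ ($O = -6 + 2 = -4$)
$d{\left(h \right)} = 6 \sqrt{2} \sqrt{h}$ ($d{\left(h \right)} = 6 \sqrt{h + h} = 6 \sqrt{2 h} = 6 \sqrt{2} \sqrt{h}$)
$H = 179$ ($H = 0 \left(-6\right) + 179 = 0 + 179 = 179$)
$\sqrt{H + d{\left(O \right)}} \left(-1257\right) + u{\left(-7,25 \right)} = \sqrt{179 + 6 \sqrt{2} \sqrt{-4}} \left(-1257\right) - 21 = \sqrt{179 + 6 \sqrt{2} \cdot 2 i} \left(-1257\right) - 21 = \sqrt{179 + 12 i \sqrt{2}} \left(-1257\right) - 21 = - 1257 \sqrt{179 + 12 i \sqrt{2}} - 21 = -21 - 1257 \sqrt{179 + 12 i \sqrt{2}}$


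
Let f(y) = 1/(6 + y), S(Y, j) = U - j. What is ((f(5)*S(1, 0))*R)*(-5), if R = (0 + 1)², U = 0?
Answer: 0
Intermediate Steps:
S(Y, j) = -j (S(Y, j) = 0 - j = -j)
R = 1 (R = 1² = 1)
((f(5)*S(1, 0))*R)*(-5) = (((-1*0)/(6 + 5))*1)*(-5) = ((0/11)*1)*(-5) = (((1/11)*0)*1)*(-5) = (0*1)*(-5) = 0*(-5) = 0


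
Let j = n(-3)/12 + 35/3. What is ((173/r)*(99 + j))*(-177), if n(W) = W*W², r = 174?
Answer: -13279307/696 ≈ -19079.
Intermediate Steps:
n(W) = W³
j = 113/12 (j = (-3)³/12 + 35/3 = -27*1/12 + 35*(⅓) = -9/4 + 35/3 = 113/12 ≈ 9.4167)
((173/r)*(99 + j))*(-177) = ((173/174)*(99 + 113/12))*(-177) = ((173*(1/174))*(1301/12))*(-177) = ((173/174)*(1301/12))*(-177) = (225073/2088)*(-177) = -13279307/696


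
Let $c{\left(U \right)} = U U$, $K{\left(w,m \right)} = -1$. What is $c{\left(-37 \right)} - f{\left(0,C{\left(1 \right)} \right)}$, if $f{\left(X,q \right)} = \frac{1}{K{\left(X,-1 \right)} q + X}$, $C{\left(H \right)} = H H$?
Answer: $1370$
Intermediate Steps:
$C{\left(H \right)} = H^{2}$
$c{\left(U \right)} = U^{2}$
$f{\left(X,q \right)} = \frac{1}{X - q}$ ($f{\left(X,q \right)} = \frac{1}{- q + X} = \frac{1}{X - q}$)
$c{\left(-37 \right)} - f{\left(0,C{\left(1 \right)} \right)} = \left(-37\right)^{2} - \frac{1}{0 - 1^{2}} = 1369 - \frac{1}{0 - 1} = 1369 - \frac{1}{-1} = 1369 - -1 = 1369 + 1 = 1370$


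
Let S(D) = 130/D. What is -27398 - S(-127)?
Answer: -3479416/127 ≈ -27397.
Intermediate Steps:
-27398 - S(-127) = -27398 - 130/(-127) = -27398 - 130*(-1)/127 = -27398 - 1*(-130/127) = -27398 + 130/127 = -3479416/127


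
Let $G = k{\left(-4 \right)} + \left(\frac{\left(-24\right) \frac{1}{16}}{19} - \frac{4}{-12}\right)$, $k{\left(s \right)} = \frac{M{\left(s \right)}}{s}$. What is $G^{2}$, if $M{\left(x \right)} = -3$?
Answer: $\frac{52441}{51984} \approx 1.0088$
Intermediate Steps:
$k{\left(s \right)} = - \frac{3}{s}$
$G = \frac{229}{228}$ ($G = - \frac{3}{-4} + \left(\frac{\left(-24\right) \frac{1}{16}}{19} - \frac{4}{-12}\right) = \left(-3\right) \left(- \frac{1}{4}\right) + \left(\left(-24\right) \frac{1}{16} \cdot \frac{1}{19} - - \frac{1}{3}\right) = \frac{3}{4} + \left(\left(- \frac{3}{2}\right) \frac{1}{19} + \frac{1}{3}\right) = \frac{3}{4} + \left(- \frac{3}{38} + \frac{1}{3}\right) = \frac{3}{4} + \frac{29}{114} = \frac{229}{228} \approx 1.0044$)
$G^{2} = \left(\frac{229}{228}\right)^{2} = \frac{52441}{51984}$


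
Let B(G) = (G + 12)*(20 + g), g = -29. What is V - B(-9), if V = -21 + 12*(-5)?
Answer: -54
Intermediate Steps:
V = -81 (V = -21 - 60 = -81)
B(G) = -108 - 9*G (B(G) = (G + 12)*(20 - 29) = (12 + G)*(-9) = -108 - 9*G)
V - B(-9) = -81 - (-108 - 9*(-9)) = -81 - (-108 + 81) = -81 - 1*(-27) = -81 + 27 = -54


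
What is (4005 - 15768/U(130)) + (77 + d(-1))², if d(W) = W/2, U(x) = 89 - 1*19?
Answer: 1348479/140 ≈ 9632.0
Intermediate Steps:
U(x) = 70 (U(x) = 89 - 19 = 70)
d(W) = W/2 (d(W) = W*(½) = W/2)
(4005 - 15768/U(130)) + (77 + d(-1))² = (4005 - 15768/70) + (77 + (½)*(-1))² = (4005 - 15768*1/70) + (77 - ½)² = (4005 - 7884/35) + (153/2)² = 132291/35 + 23409/4 = 1348479/140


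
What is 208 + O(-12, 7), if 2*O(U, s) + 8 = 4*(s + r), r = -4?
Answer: 210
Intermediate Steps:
O(U, s) = -12 + 2*s (O(U, s) = -4 + (4*(s - 4))/2 = -4 + (4*(-4 + s))/2 = -4 + (-16 + 4*s)/2 = -4 + (-8 + 2*s) = -12 + 2*s)
208 + O(-12, 7) = 208 + (-12 + 2*7) = 208 + (-12 + 14) = 208 + 2 = 210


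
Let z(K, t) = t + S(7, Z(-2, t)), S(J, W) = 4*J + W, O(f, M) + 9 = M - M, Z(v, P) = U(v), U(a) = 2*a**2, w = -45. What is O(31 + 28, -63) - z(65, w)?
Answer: 0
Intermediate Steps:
Z(v, P) = 2*v**2
O(f, M) = -9 (O(f, M) = -9 + (M - M) = -9 + 0 = -9)
S(J, W) = W + 4*J
z(K, t) = 36 + t (z(K, t) = t + (2*(-2)**2 + 4*7) = t + (2*4 + 28) = t + (8 + 28) = t + 36 = 36 + t)
O(31 + 28, -63) - z(65, w) = -9 - (36 - 45) = -9 - 1*(-9) = -9 + 9 = 0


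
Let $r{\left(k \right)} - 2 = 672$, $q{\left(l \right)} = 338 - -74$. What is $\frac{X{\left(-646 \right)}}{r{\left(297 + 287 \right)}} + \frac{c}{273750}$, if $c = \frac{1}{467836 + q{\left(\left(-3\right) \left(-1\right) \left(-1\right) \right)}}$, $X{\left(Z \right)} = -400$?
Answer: $- \frac{25636577999663}{43197633930000} \approx -0.59347$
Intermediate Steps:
$q{\left(l \right)} = 412$ ($q{\left(l \right)} = 338 + 74 = 412$)
$r{\left(k \right)} = 674$ ($r{\left(k \right)} = 2 + 672 = 674$)
$c = \frac{1}{468248}$ ($c = \frac{1}{467836 + 412} = \frac{1}{468248} \approx 2.1356 \cdot 10^{-6}$)
$\frac{X{\left(-646 \right)}}{r{\left(297 + 287 \right)}} + \frac{c}{273750} = - \frac{400}{674} + \frac{1}{468248 \cdot 273750} = \left(-400\right) \frac{1}{674} + \frac{1}{468248} \cdot \frac{1}{273750} = - \frac{200}{337} + \frac{1}{128182890000} = - \frac{25636577999663}{43197633930000}$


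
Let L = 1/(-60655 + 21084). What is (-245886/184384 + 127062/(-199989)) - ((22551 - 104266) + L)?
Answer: 2208024701390687741/27021696184224 ≈ 81713.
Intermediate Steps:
L = -1/39571 (L = 1/(-39571) = -1/39571 ≈ -2.5271e-5)
(-245886/184384 + 127062/(-199989)) - ((22551 - 104266) + L) = (-245886/184384 + 127062/(-199989)) - ((22551 - 104266) - 1/39571) = (-245886*1/184384 + 127062*(-1/199989)) - (-81715 - 1/39571) = (-122943/92192 - 4706/7407) - 1*(-3233544266/39571) = -1344494353/682866144 + 3233544266/39571 = 2208024701390687741/27021696184224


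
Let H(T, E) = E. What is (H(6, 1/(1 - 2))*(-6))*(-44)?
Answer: -264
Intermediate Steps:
(H(6, 1/(1 - 2))*(-6))*(-44) = (-6/(1 - 2))*(-44) = (-6/(-1))*(-44) = -1*(-6)*(-44) = 6*(-44) = -264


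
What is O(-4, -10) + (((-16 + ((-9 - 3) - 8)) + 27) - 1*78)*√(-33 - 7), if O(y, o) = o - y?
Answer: -6 - 174*I*√10 ≈ -6.0 - 550.24*I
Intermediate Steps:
O(-4, -10) + (((-16 + ((-9 - 3) - 8)) + 27) - 1*78)*√(-33 - 7) = (-10 - 1*(-4)) + (((-16 + ((-9 - 3) - 8)) + 27) - 1*78)*√(-33 - 7) = (-10 + 4) + (((-16 + (-12 - 8)) + 27) - 78)*√(-40) = -6 + (((-16 - 20) + 27) - 78)*(2*I*√10) = -6 + ((-36 + 27) - 78)*(2*I*√10) = -6 + (-9 - 78)*(2*I*√10) = -6 - 174*I*√10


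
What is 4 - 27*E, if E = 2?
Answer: -50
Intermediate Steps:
4 - 27*E = 4 - 27*2 = 4 - 54 = -50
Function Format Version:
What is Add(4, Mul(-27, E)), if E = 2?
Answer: -50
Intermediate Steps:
Add(4, Mul(-27, E)) = Add(4, Mul(-27, 2)) = Add(4, -54) = -50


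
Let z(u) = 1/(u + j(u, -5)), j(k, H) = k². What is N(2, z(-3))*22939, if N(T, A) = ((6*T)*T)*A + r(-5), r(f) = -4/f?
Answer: 550536/5 ≈ 1.1011e+5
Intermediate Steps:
z(u) = 1/(u + u²)
N(T, A) = ⅘ + 6*A*T² (N(T, A) = ((6*T)*T)*A - 4/(-5) = (6*T²)*A - 4*(-⅕) = 6*A*T² + ⅘ = ⅘ + 6*A*T²)
N(2, z(-3))*22939 = (⅘ + 6*(1/((-3)*(1 - 3)))*2²)*22939 = (⅘ + 6*(-⅓/(-2))*4)*22939 = (⅘ + 6*(-⅓*(-½))*4)*22939 = (⅘ + 6*(⅙)*4)*22939 = (⅘ + 4)*22939 = (24/5)*22939 = 550536/5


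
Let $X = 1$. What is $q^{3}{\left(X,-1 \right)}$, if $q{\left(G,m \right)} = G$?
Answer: $1$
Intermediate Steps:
$q^{3}{\left(X,-1 \right)} = 1^{3} = 1$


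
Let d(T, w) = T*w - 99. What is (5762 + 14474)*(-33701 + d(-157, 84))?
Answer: -950849168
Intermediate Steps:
d(T, w) = -99 + T*w
(5762 + 14474)*(-33701 + d(-157, 84)) = (5762 + 14474)*(-33701 + (-99 - 157*84)) = 20236*(-33701 + (-99 - 13188)) = 20236*(-33701 - 13287) = 20236*(-46988) = -950849168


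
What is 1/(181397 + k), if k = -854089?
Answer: -1/672692 ≈ -1.4866e-6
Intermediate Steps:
1/(181397 + k) = 1/(181397 - 854089) = 1/(-672692) = -1/672692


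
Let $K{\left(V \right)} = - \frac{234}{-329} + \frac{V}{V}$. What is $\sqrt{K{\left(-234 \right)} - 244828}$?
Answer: $\frac{3 i \sqrt{2944471369}}{329} \approx 494.8 i$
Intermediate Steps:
$K{\left(V \right)} = \frac{563}{329}$ ($K{\left(V \right)} = \left(-234\right) \left(- \frac{1}{329}\right) + 1 = \frac{234}{329} + 1 = \frac{563}{329}$)
$\sqrt{K{\left(-234 \right)} - 244828} = \sqrt{\frac{563}{329} - 244828} = \sqrt{- \frac{80547849}{329}} = \frac{3 i \sqrt{2944471369}}{329}$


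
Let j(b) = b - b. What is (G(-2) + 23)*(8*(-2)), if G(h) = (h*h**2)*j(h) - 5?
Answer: -288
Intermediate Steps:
j(b) = 0
G(h) = -5 (G(h) = (h*h**2)*0 - 5 = h**3*0 - 5 = 0 - 5 = -5)
(G(-2) + 23)*(8*(-2)) = (-5 + 23)*(8*(-2)) = 18*(-16) = -288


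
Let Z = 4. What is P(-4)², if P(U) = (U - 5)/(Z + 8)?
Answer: 9/16 ≈ 0.56250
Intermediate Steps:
P(U) = -5/12 + U/12 (P(U) = (U - 5)/(4 + 8) = (-5 + U)/12 = (-5 + U)*(1/12) = -5/12 + U/12)
P(-4)² = (-5/12 + (1/12)*(-4))² = (-5/12 - ⅓)² = (-¾)² = 9/16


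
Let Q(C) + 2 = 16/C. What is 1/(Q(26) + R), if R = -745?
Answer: -13/9703 ≈ -0.0013398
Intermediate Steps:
Q(C) = -2 + 16/C
1/(Q(26) + R) = 1/((-2 + 16/26) - 745) = 1/((-2 + 16*(1/26)) - 745) = 1/((-2 + 8/13) - 745) = 1/(-18/13 - 745) = 1/(-9703/13) = -13/9703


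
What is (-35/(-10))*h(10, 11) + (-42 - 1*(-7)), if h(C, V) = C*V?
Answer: 350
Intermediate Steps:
(-35/(-10))*h(10, 11) + (-42 - 1*(-7)) = (-35/(-10))*(10*11) + (-42 - 1*(-7)) = -35*(-⅒)*110 + (-42 + 7) = (7/2)*110 - 35 = 385 - 35 = 350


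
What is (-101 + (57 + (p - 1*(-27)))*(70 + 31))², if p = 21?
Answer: 110334016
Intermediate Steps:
(-101 + (57 + (p - 1*(-27)))*(70 + 31))² = (-101 + (57 + (21 - 1*(-27)))*(70 + 31))² = (-101 + (57 + (21 + 27))*101)² = (-101 + (57 + 48)*101)² = (-101 + 105*101)² = (-101 + 10605)² = 10504² = 110334016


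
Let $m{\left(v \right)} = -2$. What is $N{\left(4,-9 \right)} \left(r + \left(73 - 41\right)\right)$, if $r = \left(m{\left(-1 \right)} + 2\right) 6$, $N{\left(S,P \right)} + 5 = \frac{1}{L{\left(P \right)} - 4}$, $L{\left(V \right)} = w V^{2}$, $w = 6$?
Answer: $- \frac{38544}{241} \approx -159.93$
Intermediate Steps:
$L{\left(V \right)} = 6 V^{2}$
$N{\left(S,P \right)} = -5 + \frac{1}{-4 + 6 P^{2}}$ ($N{\left(S,P \right)} = -5 + \frac{1}{6 P^{2} - 4} = -5 + \frac{1}{-4 + 6 P^{2}}$)
$r = 0$ ($r = \left(-2 + 2\right) 6 = 0 \cdot 6 = 0$)
$N{\left(4,-9 \right)} \left(r + \left(73 - 41\right)\right) = \frac{3 \left(7 - 10 \left(-9\right)^{2}\right)}{2 \left(-2 + 3 \left(-9\right)^{2}\right)} \left(0 + \left(73 - 41\right)\right) = \frac{3 \left(7 - 810\right)}{2 \left(-2 + 3 \cdot 81\right)} \left(0 + 32\right) = \frac{3 \left(7 - 810\right)}{2 \left(-2 + 243\right)} 32 = \frac{3}{2} \cdot \frac{1}{241} \left(-803\right) 32 = \left(- \frac{2409}{482}\right) 32 = - \frac{38544}{241}$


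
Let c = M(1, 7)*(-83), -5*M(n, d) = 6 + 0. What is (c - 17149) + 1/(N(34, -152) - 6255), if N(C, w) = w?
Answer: -546177534/32035 ≈ -17049.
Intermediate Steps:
M(n, d) = -6/5 (M(n, d) = -(6 + 0)/5 = -1/5*6 = -6/5)
c = 498/5 (c = -6/5*(-83) = 498/5 ≈ 99.600)
(c - 17149) + 1/(N(34, -152) - 6255) = (498/5 - 17149) + 1/(-152 - 6255) = -85247/5 + 1/(-6407) = -85247/5 - 1/6407 = -546177534/32035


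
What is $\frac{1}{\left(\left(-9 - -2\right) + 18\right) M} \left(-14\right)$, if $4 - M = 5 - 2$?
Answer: $- \frac{14}{11} \approx -1.2727$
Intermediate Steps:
$M = 1$ ($M = 4 - \left(5 - 2\right) = 4 - 3 = 1$)
$\frac{1}{\left(\left(-9 - -2\right) + 18\right) M} \left(-14\right) = \frac{1}{\left(\left(-9 - -2\right) + 18\right) 1} \left(-14\right) = \frac{1}{\left(-9 + 2\right) + 18} \cdot 1 \left(-14\right) = \frac{1}{-7 + 18} \cdot 1 \left(-14\right) = \frac{1}{11} \cdot 1 \left(-14\right) = \frac{1}{11} \left(-14\right) = - \frac{14}{11}$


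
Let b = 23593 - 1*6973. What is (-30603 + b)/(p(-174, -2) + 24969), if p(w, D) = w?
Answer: -4661/8265 ≈ -0.56394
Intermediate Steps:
b = 16620 (b = 23593 - 6973 = 16620)
(-30603 + b)/(p(-174, -2) + 24969) = (-30603 + 16620)/(-174 + 24969) = -13983/24795 = -13983*1/24795 = -4661/8265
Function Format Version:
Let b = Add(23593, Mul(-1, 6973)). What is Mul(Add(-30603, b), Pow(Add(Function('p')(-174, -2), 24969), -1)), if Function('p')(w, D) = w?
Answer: Rational(-4661, 8265) ≈ -0.56394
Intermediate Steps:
b = 16620 (b = Add(23593, -6973) = 16620)
Mul(Add(-30603, b), Pow(Add(Function('p')(-174, -2), 24969), -1)) = Mul(Add(-30603, 16620), Pow(Add(-174, 24969), -1)) = Mul(-13983, Pow(24795, -1)) = Mul(-13983, Rational(1, 24795)) = Rational(-4661, 8265)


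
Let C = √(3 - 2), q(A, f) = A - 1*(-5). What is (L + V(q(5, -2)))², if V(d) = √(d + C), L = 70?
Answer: (70 + √11)² ≈ 5375.3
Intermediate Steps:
q(A, f) = 5 + A (q(A, f) = A + 5 = 5 + A)
C = 1 (C = √1 = 1)
V(d) = √(1 + d) (V(d) = √(d + 1) = √(1 + d))
(L + V(q(5, -2)))² = (70 + √(1 + (5 + 5)))² = (70 + √(1 + 10))² = (70 + √11)²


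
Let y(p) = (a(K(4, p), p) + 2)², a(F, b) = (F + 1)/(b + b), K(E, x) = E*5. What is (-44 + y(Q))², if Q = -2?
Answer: 286225/256 ≈ 1118.1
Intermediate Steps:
K(E, x) = 5*E
a(F, b) = (1 + F)/(2*b) (a(F, b) = (1 + F)/((2*b)) = (1 + F)*(1/(2*b)) = (1 + F)/(2*b))
y(p) = (2 + 21/(2*p))² (y(p) = ((1 + 5*4)/(2*p) + 2)² = ((1 + 20)/(2*p) + 2)² = ((½)*21/p + 2)² = (21/(2*p) + 2)² = (2 + 21/(2*p))²)
(-44 + y(Q))² = (-44 + (¼)*(21 + 4*(-2))²/(-2)²)² = (-44 + (¼)*(¼)*(21 - 8)²)² = (-44 + (¼)*(¼)*13²)² = (-44 + (¼)*(¼)*169)² = (-44 + 169/16)² = (-535/16)² = 286225/256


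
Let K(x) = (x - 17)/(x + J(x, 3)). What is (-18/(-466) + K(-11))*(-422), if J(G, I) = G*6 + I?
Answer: -1517090/8621 ≈ -175.98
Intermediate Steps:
J(G, I) = I + 6*G (J(G, I) = 6*G + I = I + 6*G)
K(x) = (-17 + x)/(3 + 7*x) (K(x) = (x - 17)/(x + (3 + 6*x)) = (-17 + x)/(3 + 7*x))
(-18/(-466) + K(-11))*(-422) = (-18/(-466) + (-17 - 11)/(3 + 7*(-11)))*(-422) = (-18*(-1/466) - 28/(3 - 77))*(-422) = (9/233 - 28/(-74))*(-422) = (9/233 - 1/74*(-28))*(-422) = (9/233 + 14/37)*(-422) = (3595/8621)*(-422) = -1517090/8621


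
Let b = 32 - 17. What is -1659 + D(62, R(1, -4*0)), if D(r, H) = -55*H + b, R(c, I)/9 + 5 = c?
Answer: 336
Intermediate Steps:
b = 15
R(c, I) = -45 + 9*c
D(r, H) = 15 - 55*H (D(r, H) = -55*H + 15 = 15 - 55*H)
-1659 + D(62, R(1, -4*0)) = -1659 + (15 - 55*(-45 + 9*1)) = -1659 + (15 - 55*(-45 + 9)) = -1659 + (15 - 55*(-36)) = -1659 + (15 + 1980) = -1659 + 1995 = 336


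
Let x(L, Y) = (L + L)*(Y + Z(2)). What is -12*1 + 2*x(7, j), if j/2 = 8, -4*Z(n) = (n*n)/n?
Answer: 422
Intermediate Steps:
Z(n) = -n/4 (Z(n) = -n*n/(4*n) = -n**2/(4*n) = -n/4)
j = 16 (j = 2*8 = 16)
x(L, Y) = 2*L*(-1/2 + Y) (x(L, Y) = (L + L)*(Y - 1/4*2) = (2*L)*(Y - 1/2) = (2*L)*(-1/2 + Y) = 2*L*(-1/2 + Y))
-12*1 + 2*x(7, j) = -12*1 + 2*(7*(-1 + 2*16)) = -12 + 2*(7*(-1 + 32)) = -12 + 2*(7*31) = -12 + 2*217 = -12 + 434 = 422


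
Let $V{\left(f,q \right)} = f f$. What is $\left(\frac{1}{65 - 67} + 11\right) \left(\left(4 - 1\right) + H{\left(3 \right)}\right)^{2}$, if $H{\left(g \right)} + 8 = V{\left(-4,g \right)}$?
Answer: $\frac{2541}{2} \approx 1270.5$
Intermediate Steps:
$V{\left(f,q \right)} = f^{2}$
$H{\left(g \right)} = 8$ ($H{\left(g \right)} = -8 + \left(-4\right)^{2} = -8 + 16 = 8$)
$\left(\frac{1}{65 - 67} + 11\right) \left(\left(4 - 1\right) + H{\left(3 \right)}\right)^{2} = \left(\frac{1}{65 - 67} + 11\right) \left(\left(4 - 1\right) + 8\right)^{2} = \left(\frac{1}{-2} + 11\right) \left(3 + 8\right)^{2} = \left(- \frac{1}{2} + 11\right) 11^{2} = \frac{21}{2} \cdot 121 = \frac{2541}{2}$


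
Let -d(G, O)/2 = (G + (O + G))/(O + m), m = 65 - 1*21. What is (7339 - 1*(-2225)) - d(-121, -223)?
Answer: 1712886/179 ≈ 9569.2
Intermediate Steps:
m = 44 (m = 65 - 21 = 44)
d(G, O) = -2*(O + 2*G)/(44 + O) (d(G, O) = -2*(G + (O + G))/(O + 44) = -2*(G + (G + O))/(44 + O) = -2*(O + 2*G)/(44 + O))
(7339 - 1*(-2225)) - d(-121, -223) = (7339 - 1*(-2225)) - 2*(-1*(-223) - 2*(-121))/(44 - 223) = (7339 + 2225) - 2*(223 + 242)/(-179) = 9564 - 2*(-1)*465/179 = 9564 - 1*(-930/179) = 9564 + 930/179 = 1712886/179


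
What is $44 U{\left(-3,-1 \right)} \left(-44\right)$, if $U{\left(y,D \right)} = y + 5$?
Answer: $-3872$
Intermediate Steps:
$U{\left(y,D \right)} = 5 + y$
$44 U{\left(-3,-1 \right)} \left(-44\right) = 44 \left(5 - 3\right) \left(-44\right) = 44 \cdot 2 \left(-44\right) = 88 \left(-44\right) = -3872$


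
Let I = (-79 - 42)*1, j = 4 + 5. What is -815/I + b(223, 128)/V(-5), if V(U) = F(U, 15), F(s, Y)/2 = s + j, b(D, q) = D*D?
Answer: 6023729/968 ≈ 6222.9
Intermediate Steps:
b(D, q) = D²
j = 9
I = -121 (I = -121*1 = -121)
F(s, Y) = 18 + 2*s (F(s, Y) = 2*(s + 9) = 2*(9 + s) = 18 + 2*s)
V(U) = 18 + 2*U
-815/I + b(223, 128)/V(-5) = -815/(-121) + 223²/(18 + 2*(-5)) = -815*(-1/121) + 49729/(18 - 10) = 815/121 + 49729/8 = 6023729/968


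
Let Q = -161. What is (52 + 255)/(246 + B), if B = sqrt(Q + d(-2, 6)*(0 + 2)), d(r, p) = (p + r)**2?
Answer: 25174/20215 - 307*I*sqrt(129)/60645 ≈ 1.2453 - 0.057496*I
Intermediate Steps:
B = I*sqrt(129) (B = sqrt(-161 + (6 - 2)**2*(0 + 2)) = sqrt(-161 + 4**2*2) = sqrt(-161 + 16*2) = sqrt(-161 + 32) = sqrt(-129) = I*sqrt(129) ≈ 11.358*I)
(52 + 255)/(246 + B) = (52 + 255)/(246 + I*sqrt(129)) = 307/(246 + I*sqrt(129))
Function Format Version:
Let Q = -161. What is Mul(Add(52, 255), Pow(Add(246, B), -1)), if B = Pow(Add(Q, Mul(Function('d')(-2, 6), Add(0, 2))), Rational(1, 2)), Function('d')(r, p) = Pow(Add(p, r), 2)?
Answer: Add(Rational(25174, 20215), Mul(Rational(-307, 60645), I, Pow(129, Rational(1, 2)))) ≈ Add(1.2453, Mul(-0.057496, I))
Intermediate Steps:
B = Mul(I, Pow(129, Rational(1, 2))) (B = Pow(Add(-161, Mul(Pow(Add(6, -2), 2), Add(0, 2))), Rational(1, 2)) = Pow(Add(-161, Mul(Pow(4, 2), 2)), Rational(1, 2)) = Pow(Add(-161, Mul(16, 2)), Rational(1, 2)) = Pow(Add(-161, 32), Rational(1, 2)) = Pow(-129, Rational(1, 2)) = Mul(I, Pow(129, Rational(1, 2))) ≈ Mul(11.358, I))
Mul(Add(52, 255), Pow(Add(246, B), -1)) = Mul(Add(52, 255), Pow(Add(246, Mul(I, Pow(129, Rational(1, 2)))), -1)) = Mul(307, Pow(Add(246, Mul(I, Pow(129, Rational(1, 2)))), -1))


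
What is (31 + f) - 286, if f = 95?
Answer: -160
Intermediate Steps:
(31 + f) - 286 = (31 + 95) - 286 = 126 - 286 = -160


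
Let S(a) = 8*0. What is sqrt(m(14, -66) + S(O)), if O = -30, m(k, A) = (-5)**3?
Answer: 5*I*sqrt(5) ≈ 11.18*I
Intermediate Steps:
m(k, A) = -125
S(a) = 0
sqrt(m(14, -66) + S(O)) = sqrt(-125 + 0) = sqrt(-125) = 5*I*sqrt(5)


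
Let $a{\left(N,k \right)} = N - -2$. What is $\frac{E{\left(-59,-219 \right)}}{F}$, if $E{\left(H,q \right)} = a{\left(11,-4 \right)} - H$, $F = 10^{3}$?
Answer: $\frac{9}{125} \approx 0.072$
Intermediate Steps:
$a{\left(N,k \right)} = 2 + N$ ($a{\left(N,k \right)} = N + 2 = 2 + N$)
$F = 1000$
$E{\left(H,q \right)} = 13 - H$ ($E{\left(H,q \right)} = \left(2 + 11\right) - H = 13 - H$)
$\frac{E{\left(-59,-219 \right)}}{F} = \frac{13 - -59}{1000} = \left(13 + 59\right) \frac{1}{1000} = 72 \cdot \frac{1}{1000} = \frac{9}{125}$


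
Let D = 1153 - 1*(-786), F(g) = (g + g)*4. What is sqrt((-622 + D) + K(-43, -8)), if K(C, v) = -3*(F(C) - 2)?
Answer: sqrt(2355) ≈ 48.528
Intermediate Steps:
F(g) = 8*g (F(g) = (2*g)*4 = 8*g)
D = 1939 (D = 1153 + 786 = 1939)
K(C, v) = 6 - 24*C (K(C, v) = -3*(8*C - 2) = -3*(-2 + 8*C) = 6 - 24*C)
sqrt((-622 + D) + K(-43, -8)) = sqrt((-622 + 1939) + (6 - 24*(-43))) = sqrt(1317 + (6 + 1032)) = sqrt(1317 + 1038) = sqrt(2355)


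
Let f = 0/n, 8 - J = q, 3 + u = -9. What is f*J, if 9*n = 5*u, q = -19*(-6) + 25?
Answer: 0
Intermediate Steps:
u = -12 (u = -3 - 9 = -12)
q = 139 (q = 114 + 25 = 139)
n = -20/3 (n = (5*(-12))/9 = (1/9)*(-60) = -20/3 ≈ -6.6667)
J = -131 (J = 8 - 1*139 = 8 - 139 = -131)
f = 0 (f = 0/(-20/3) = 0*(-3/20) = 0)
f*J = 0*(-131) = 0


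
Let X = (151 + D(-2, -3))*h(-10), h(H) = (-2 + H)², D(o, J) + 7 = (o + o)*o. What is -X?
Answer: -21888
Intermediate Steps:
D(o, J) = -7 + 2*o² (D(o, J) = -7 + (o + o)*o = -7 + (2*o)*o = -7 + 2*o²)
X = 21888 (X = (151 + (-7 + 2*(-2)²))*(-2 - 10)² = (151 + (-7 + 2*4))*(-12)² = (151 + (-7 + 8))*144 = (151 + 1)*144 = 152*144 = 21888)
-X = -1*21888 = -21888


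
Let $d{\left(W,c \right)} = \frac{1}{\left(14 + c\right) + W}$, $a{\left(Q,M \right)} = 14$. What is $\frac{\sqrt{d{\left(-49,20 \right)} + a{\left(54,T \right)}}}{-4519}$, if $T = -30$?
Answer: $- \frac{\sqrt{3135}}{67785} \approx -0.00082601$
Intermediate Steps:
$d{\left(W,c \right)} = \frac{1}{14 + W + c}$
$\frac{\sqrt{d{\left(-49,20 \right)} + a{\left(54,T \right)}}}{-4519} = \frac{\sqrt{\frac{1}{14 - 49 + 20} + 14}}{-4519} = \sqrt{\frac{1}{-15} + 14} \left(- \frac{1}{4519}\right) = \sqrt{- \frac{1}{15} + 14} \left(- \frac{1}{4519}\right) = \sqrt{\frac{209}{15}} \left(- \frac{1}{4519}\right) = \frac{\sqrt{3135}}{15} \left(- \frac{1}{4519}\right) = - \frac{\sqrt{3135}}{67785}$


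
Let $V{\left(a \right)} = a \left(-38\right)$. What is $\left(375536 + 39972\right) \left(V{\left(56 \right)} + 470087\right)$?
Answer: $194440708172$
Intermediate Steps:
$V{\left(a \right)} = - 38 a$
$\left(375536 + 39972\right) \left(V{\left(56 \right)} + 470087\right) = \left(375536 + 39972\right) \left(\left(-38\right) 56 + 470087\right) = 415508 \left(-2128 + 470087\right) = 415508 \cdot 467959 = 194440708172$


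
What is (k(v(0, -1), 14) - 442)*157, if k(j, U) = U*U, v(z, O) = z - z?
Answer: -38622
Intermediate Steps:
v(z, O) = 0
k(j, U) = U²
(k(v(0, -1), 14) - 442)*157 = (14² - 442)*157 = (196 - 442)*157 = -246*157 = -38622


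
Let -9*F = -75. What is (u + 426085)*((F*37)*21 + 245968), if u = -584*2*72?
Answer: 86332729127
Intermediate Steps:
F = 25/3 (F = -⅑*(-75) = 25/3 ≈ 8.3333)
u = -84096 (u = -73*16*72 = -1168*72 = -84096)
(u + 426085)*((F*37)*21 + 245968) = (-84096 + 426085)*(((25/3)*37)*21 + 245968) = 341989*((925/3)*21 + 245968) = 341989*(6475 + 245968) = 341989*252443 = 86332729127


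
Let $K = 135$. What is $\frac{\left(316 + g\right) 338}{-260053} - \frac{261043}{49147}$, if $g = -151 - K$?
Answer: $- \frac{68383365859}{12780824791} \approx -5.3505$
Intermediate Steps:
$g = -286$ ($g = -151 - 135 = -286$)
$\frac{\left(316 + g\right) 338}{-260053} - \frac{261043}{49147} = \frac{\left(316 - 286\right) 338}{-260053} - \frac{261043}{49147} = 30 \cdot 338 \left(- \frac{1}{260053}\right) - \frac{261043}{49147} = 10140 \left(- \frac{1}{260053}\right) - \frac{261043}{49147} = - \frac{10140}{260053} - \frac{261043}{49147} = - \frac{68383365859}{12780824791}$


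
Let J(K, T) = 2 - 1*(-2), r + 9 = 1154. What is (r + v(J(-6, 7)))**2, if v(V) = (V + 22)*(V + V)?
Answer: 1830609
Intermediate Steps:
r = 1145 (r = -9 + 1154 = 1145)
J(K, T) = 4 (J(K, T) = 2 + 2 = 4)
v(V) = 2*V*(22 + V) (v(V) = (22 + V)*(2*V) = 2*V*(22 + V))
(r + v(J(-6, 7)))**2 = (1145 + 2*4*(22 + 4))**2 = (1145 + 2*4*26)**2 = (1145 + 208)**2 = 1353**2 = 1830609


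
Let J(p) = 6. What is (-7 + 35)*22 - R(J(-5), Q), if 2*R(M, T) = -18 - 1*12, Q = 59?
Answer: 631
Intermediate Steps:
R(M, T) = -15 (R(M, T) = (-18 - 1*12)/2 = (-18 - 12)/2 = (1/2)*(-30) = -15)
(-7 + 35)*22 - R(J(-5), Q) = (-7 + 35)*22 - 1*(-15) = 28*22 + 15 = 616 + 15 = 631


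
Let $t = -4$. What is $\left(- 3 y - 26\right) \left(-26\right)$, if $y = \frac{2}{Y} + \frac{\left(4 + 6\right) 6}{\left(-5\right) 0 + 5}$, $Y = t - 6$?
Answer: $\frac{7982}{5} \approx 1596.4$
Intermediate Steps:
$Y = -10$ ($Y = -4 - 6 = -10$)
$y = \frac{59}{5}$ ($y = \frac{2}{-10} + \frac{\left(4 + 6\right) 6}{\left(-5\right) 0 + 5} = 2 \left(- \frac{1}{10}\right) + \frac{10 \cdot 6}{0 + 5} = - \frac{1}{5} + \frac{60}{5} = - \frac{1}{5} + 60 \cdot \frac{1}{5} = - \frac{1}{5} + 12 = \frac{59}{5} \approx 11.8$)
$\left(- 3 y - 26\right) \left(-26\right) = \left(\left(-3\right) \frac{59}{5} - 26\right) \left(-26\right) = \left(- \frac{177}{5} - 26\right) \left(-26\right) = \left(- \frac{307}{5}\right) \left(-26\right) = \frac{7982}{5}$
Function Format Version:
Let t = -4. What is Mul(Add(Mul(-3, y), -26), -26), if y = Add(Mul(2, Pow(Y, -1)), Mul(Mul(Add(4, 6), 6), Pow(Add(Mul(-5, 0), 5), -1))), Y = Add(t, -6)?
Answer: Rational(7982, 5) ≈ 1596.4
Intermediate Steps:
Y = -10 (Y = Add(-4, -6) = -10)
y = Rational(59, 5) (y = Add(Mul(2, Pow(-10, -1)), Mul(Mul(Add(4, 6), 6), Pow(Add(Mul(-5, 0), 5), -1))) = Add(Mul(2, Rational(-1, 10)), Mul(Mul(10, 6), Pow(Add(0, 5), -1))) = Add(Rational(-1, 5), Mul(60, Pow(5, -1))) = Add(Rational(-1, 5), Mul(60, Rational(1, 5))) = Add(Rational(-1, 5), 12) = Rational(59, 5) ≈ 11.800)
Mul(Add(Mul(-3, y), -26), -26) = Mul(Add(Mul(-3, Rational(59, 5)), -26), -26) = Mul(Add(Rational(-177, 5), -26), -26) = Mul(Rational(-307, 5), -26) = Rational(7982, 5)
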